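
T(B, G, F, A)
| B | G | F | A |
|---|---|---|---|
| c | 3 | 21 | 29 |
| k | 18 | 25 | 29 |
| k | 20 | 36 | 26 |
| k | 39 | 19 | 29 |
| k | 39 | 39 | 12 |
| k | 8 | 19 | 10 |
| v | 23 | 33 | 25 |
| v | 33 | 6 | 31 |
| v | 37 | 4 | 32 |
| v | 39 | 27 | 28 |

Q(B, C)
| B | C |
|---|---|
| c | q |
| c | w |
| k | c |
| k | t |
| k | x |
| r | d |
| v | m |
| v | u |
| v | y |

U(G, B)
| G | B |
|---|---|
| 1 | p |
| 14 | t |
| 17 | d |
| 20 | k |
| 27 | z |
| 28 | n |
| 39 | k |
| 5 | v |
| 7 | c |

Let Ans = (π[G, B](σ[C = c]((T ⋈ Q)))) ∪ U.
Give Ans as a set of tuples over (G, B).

Natural join on B: {(c, 3, 21, 29, q), (c, 3, 21, 29, w), (k, 18, 25, 29, c), (k, 18, 25, 29, t), (k, 18, 25, 29, x), (k, 20, 36, 26, c), (k, 20, 36, 26, t), (k, 20, 36, 26, x), (k, 39, 19, 29, c), (k, 39, 19, 29, t), (k, 39, 19, 29, x), (k, 39, 39, 12, c), (k, 39, 39, 12, t), (k, 39, 39, 12, x), (k, 8, 19, 10, c), (k, 8, 19, 10, t), (k, 8, 19, 10, x), (v, 23, 33, 25, m), (v, 23, 33, 25, u), (v, 23, 33, 25, y), (v, 33, 6, 31, m), (v, 33, 6, 31, u), (v, 33, 6, 31, y), (v, 37, 4, 32, m), (v, 37, 4, 32, u), (v, 37, 4, 32, y), (v, 39, 27, 28, m), (v, 39, 27, 28, u), (v, 39, 27, 28, y)}
Selection C = c: {(k, 18, 25, 29, c), (k, 20, 36, 26, c), (k, 39, 19, 29, c), (k, 39, 39, 12, c), (k, 8, 19, 10, c)}
π_{G, B} gives {(18, k), (20, k), (39, k), (8, k)} (1 duplicate(s) eliminated).
Taking the union: {(1, p), (14, t), (17, d), (18, k), (20, k), (27, z), (28, n), (39, k), (5, v), (7, c), (8, k)}

{(1, p), (14, t), (17, d), (18, k), (20, k), (27, z), (28, n), (39, k), (5, v), (7, c), (8, k)}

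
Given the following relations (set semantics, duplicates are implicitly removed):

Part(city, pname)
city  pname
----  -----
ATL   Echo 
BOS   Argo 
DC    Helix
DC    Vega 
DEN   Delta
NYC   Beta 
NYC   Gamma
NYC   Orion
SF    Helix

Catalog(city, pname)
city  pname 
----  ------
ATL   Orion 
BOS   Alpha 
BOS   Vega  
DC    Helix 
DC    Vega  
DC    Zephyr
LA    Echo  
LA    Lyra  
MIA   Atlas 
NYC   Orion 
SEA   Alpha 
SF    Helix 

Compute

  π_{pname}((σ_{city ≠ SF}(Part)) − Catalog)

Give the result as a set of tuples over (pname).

Selection city ≠ SF: {(ATL, Echo), (BOS, Argo), (DC, Helix), (DC, Vega), (DEN, Delta), (NYC, Beta), (NYC, Gamma), (NYC, Orion)}
Set difference of the two operands is {(ATL, Echo), (BOS, Argo), (DEN, Delta), (NYC, Beta), (NYC, Gamma)}.
π_{pname} gives {Argo, Beta, Delta, Echo, Gamma}.

{Argo, Beta, Delta, Echo, Gamma}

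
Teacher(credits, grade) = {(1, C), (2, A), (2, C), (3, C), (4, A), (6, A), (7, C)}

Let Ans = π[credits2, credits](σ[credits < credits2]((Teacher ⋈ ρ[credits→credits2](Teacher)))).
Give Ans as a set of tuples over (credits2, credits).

ρ[credits→credits2]: schema becomes (credits2, grade); tuples unchanged.
Joining Teacher and ρ[credits→credits2](Teacher) on grade yields {(1, C, 1), (1, C, 2), (1, C, 3), (1, C, 7), (2, A, 2), (2, A, 4), (2, A, 6), (2, C, 1), (2, C, 2), (2, C, 3), (2, C, 7), (3, C, 1), (3, C, 2), (3, C, 3), (3, C, 7), (4, A, 2), (4, A, 4), (4, A, 6), (6, A, 2), (6, A, 4), (6, A, 6), (7, C, 1), (7, C, 2), (7, C, 3), (7, C, 7)}.
Apply σ_{credits < credits2}; surviving tuples: {(1, C, 2), (1, C, 3), (1, C, 7), (2, A, 4), (2, A, 6), (2, C, 3), (2, C, 7), (3, C, 7), (4, A, 6)}
π_{credits2, credits} gives {(2, 1), (3, 1), (3, 2), (4, 2), (6, 2), (6, 4), (7, 1), (7, 2), (7, 3)}.

{(2, 1), (3, 1), (3, 2), (4, 2), (6, 2), (6, 4), (7, 1), (7, 2), (7, 3)}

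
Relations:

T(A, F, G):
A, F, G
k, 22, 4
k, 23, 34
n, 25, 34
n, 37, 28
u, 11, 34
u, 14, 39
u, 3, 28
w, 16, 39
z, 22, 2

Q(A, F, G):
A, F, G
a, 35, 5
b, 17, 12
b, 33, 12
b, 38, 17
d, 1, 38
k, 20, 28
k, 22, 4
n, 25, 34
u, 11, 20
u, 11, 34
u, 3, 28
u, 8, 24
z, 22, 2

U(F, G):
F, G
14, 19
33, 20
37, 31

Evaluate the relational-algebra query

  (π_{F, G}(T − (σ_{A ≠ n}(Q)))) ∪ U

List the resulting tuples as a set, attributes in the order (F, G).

Selection A ≠ n: {(a, 35, 5), (b, 17, 12), (b, 33, 12), (b, 38, 17), (d, 1, 38), (k, 20, 28), (k, 22, 4), (u, 11, 20), (u, 11, 34), (u, 3, 28), (u, 8, 24), (z, 22, 2)}
Difference: {(k, 22, 4), (k, 23, 34), (n, 25, 34), (n, 37, 28), (u, 11, 34), (u, 14, 39), (u, 3, 28), (w, 16, 39), (z, 22, 2)} with {(a, 35, 5), (b, 17, 12), (b, 33, 12), (b, 38, 17), (d, 1, 38), (k, 20, 28), (k, 22, 4), (u, 11, 20), (u, 11, 34), (u, 3, 28), (u, 8, 24), (z, 22, 2)} → {(k, 23, 34), (n, 25, 34), (n, 37, 28), (u, 14, 39), (w, 16, 39)}
Projecting to F, G: {(14, 39), (16, 39), (23, 34), (25, 34), (37, 28)}
Union: {(14, 39), (16, 39), (23, 34), (25, 34), (37, 28)} with {(14, 19), (33, 20), (37, 31)} → {(14, 19), (14, 39), (16, 39), (23, 34), (25, 34), (33, 20), (37, 28), (37, 31)}

{(14, 19), (14, 39), (16, 39), (23, 34), (25, 34), (33, 20), (37, 28), (37, 31)}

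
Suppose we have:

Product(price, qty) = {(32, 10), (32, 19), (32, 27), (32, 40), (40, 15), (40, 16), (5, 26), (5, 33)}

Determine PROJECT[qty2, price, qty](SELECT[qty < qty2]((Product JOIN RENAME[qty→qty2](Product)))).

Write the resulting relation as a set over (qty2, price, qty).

{(16, 40, 15), (19, 32, 10), (27, 32, 10), (27, 32, 19), (33, 5, 26), (40, 32, 10), (40, 32, 19), (40, 32, 27)}

ρ[qty→qty2]: schema becomes (price, qty2); tuples unchanged.
Joining Product and RENAME[qty→qty2](Product) on price yields {(32, 10, 10), (32, 10, 19), (32, 10, 27), (32, 10, 40), (32, 19, 10), (32, 19, 19), (32, 19, 27), (32, 19, 40), (32, 27, 10), (32, 27, 19), (32, 27, 27), (32, 27, 40), (32, 40, 10), (32, 40, 19), (32, 40, 27), (32, 40, 40), (40, 15, 15), (40, 15, 16), (40, 16, 15), (40, 16, 16), (5, 26, 26), (5, 26, 33), (5, 33, 26), (5, 33, 33)}.
σ[qty < qty2]: keep tuples satisfying qty < qty2 → {(32, 10, 19), (32, 10, 27), (32, 10, 40), (32, 19, 27), (32, 19, 40), (32, 27, 40), (40, 15, 16), (5, 26, 33)}
Projecting to qty2, price, qty: {(16, 40, 15), (19, 32, 10), (27, 32, 10), (27, 32, 19), (33, 5, 26), (40, 32, 10), (40, 32, 19), (40, 32, 27)}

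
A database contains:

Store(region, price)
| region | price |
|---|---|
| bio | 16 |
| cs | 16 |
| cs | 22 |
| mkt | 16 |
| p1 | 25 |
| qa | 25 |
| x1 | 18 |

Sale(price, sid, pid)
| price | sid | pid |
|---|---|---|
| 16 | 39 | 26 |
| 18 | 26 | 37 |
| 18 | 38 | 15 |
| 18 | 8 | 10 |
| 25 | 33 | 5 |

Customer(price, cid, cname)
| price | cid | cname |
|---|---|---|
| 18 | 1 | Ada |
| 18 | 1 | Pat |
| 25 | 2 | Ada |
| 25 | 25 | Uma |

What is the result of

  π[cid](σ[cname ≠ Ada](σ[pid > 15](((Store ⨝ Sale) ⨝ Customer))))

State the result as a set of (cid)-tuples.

{1}

Store ⋈ Sale (natural join on price): {(bio, 16, 39, 26), (cs, 16, 39, 26), (mkt, 16, 39, 26), (p1, 25, 33, 5), (qa, 25, 33, 5), (x1, 18, 26, 37), (x1, 18, 38, 15), (x1, 18, 8, 10)}
(Store ⨝ Sale) ⋈ Customer (natural join on price): {(p1, 25, 33, 5, 2, Ada), (p1, 25, 33, 5, 25, Uma), (qa, 25, 33, 5, 2, Ada), (qa, 25, 33, 5, 25, Uma), (x1, 18, 26, 37, 1, Ada), (x1, 18, 26, 37, 1, Pat), (x1, 18, 38, 15, 1, Ada), (x1, 18, 38, 15, 1, Pat), (x1, 18, 8, 10, 1, Ada), (x1, 18, 8, 10, 1, Pat)}
Selection pid > 15: {(x1, 18, 26, 37, 1, Ada), (x1, 18, 26, 37, 1, Pat)}
Selection cname ≠ Ada: {(x1, 18, 26, 37, 1, Pat)}
π[cid]: project onto (cid) → {1}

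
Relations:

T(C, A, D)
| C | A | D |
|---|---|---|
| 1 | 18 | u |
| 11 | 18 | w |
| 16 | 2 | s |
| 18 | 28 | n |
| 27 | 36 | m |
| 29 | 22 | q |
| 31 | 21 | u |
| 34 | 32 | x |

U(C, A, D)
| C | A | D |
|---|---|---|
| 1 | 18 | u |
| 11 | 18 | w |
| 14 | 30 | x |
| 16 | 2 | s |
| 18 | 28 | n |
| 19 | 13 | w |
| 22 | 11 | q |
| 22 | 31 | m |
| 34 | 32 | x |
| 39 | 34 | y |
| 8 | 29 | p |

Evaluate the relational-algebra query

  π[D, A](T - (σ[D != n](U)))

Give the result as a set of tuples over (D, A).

{(m, 36), (n, 28), (q, 22), (u, 21)}

σ[D != n]: keep tuples satisfying D != n → {(1, 18, u), (11, 18, w), (14, 30, x), (16, 2, s), (19, 13, w), (22, 11, q), (22, 31, m), (34, 32, x), (39, 34, y), (8, 29, p)}
Difference: {(1, 18, u), (11, 18, w), (16, 2, s), (18, 28, n), (27, 36, m), (29, 22, q), (31, 21, u), (34, 32, x)} with {(1, 18, u), (11, 18, w), (14, 30, x), (16, 2, s), (19, 13, w), (22, 11, q), (22, 31, m), (34, 32, x), (39, 34, y), (8, 29, p)} → {(18, 28, n), (27, 36, m), (29, 22, q), (31, 21, u)}
π[D, A]: project onto (D, A) → {(m, 36), (n, 28), (q, 22), (u, 21)}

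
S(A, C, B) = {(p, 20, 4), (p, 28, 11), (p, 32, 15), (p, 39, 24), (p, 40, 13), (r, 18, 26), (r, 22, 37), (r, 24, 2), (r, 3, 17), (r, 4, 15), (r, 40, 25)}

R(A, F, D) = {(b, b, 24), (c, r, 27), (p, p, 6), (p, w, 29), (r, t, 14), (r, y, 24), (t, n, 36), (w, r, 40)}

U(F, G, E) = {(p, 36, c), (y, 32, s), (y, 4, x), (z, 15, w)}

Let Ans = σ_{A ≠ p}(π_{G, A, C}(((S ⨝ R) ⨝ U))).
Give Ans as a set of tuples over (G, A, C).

{(32, r, 18), (32, r, 22), (32, r, 24), (32, r, 3), (32, r, 4), (32, r, 40), (4, r, 18), (4, r, 22), (4, r, 24), (4, r, 3), (4, r, 4), (4, r, 40)}

Natural join on A: {(p, 20, 4, p, 6), (p, 20, 4, w, 29), (p, 28, 11, p, 6), (p, 28, 11, w, 29), (p, 32, 15, p, 6), (p, 32, 15, w, 29), (p, 39, 24, p, 6), (p, 39, 24, w, 29), (p, 40, 13, p, 6), (p, 40, 13, w, 29), (r, 18, 26, t, 14), (r, 18, 26, y, 24), (r, 22, 37, t, 14), (r, 22, 37, y, 24), (r, 24, 2, t, 14), (r, 24, 2, y, 24), (r, 3, 17, t, 14), (r, 3, 17, y, 24), (r, 4, 15, t, 14), (r, 4, 15, y, 24), (r, 40, 25, t, 14), (r, 40, 25, y, 24)}
Natural join on F: {(p, 20, 4, p, 6, 36, c), (p, 28, 11, p, 6, 36, c), (p, 32, 15, p, 6, 36, c), (p, 39, 24, p, 6, 36, c), (p, 40, 13, p, 6, 36, c), (r, 18, 26, y, 24, 32, s), (r, 18, 26, y, 24, 4, x), (r, 22, 37, y, 24, 32, s), (r, 22, 37, y, 24, 4, x), (r, 24, 2, y, 24, 32, s), (r, 24, 2, y, 24, 4, x), (r, 3, 17, y, 24, 32, s), (r, 3, 17, y, 24, 4, x), (r, 4, 15, y, 24, 32, s), (r, 4, 15, y, 24, 4, x), (r, 40, 25, y, 24, 32, s), (r, 40, 25, y, 24, 4, x)}
π[G, A, C]: project onto (G, A, C) → {(32, r, 18), (32, r, 22), (32, r, 24), (32, r, 3), (32, r, 4), (32, r, 40), (36, p, 20), (36, p, 28), (36, p, 32), (36, p, 39), (36, p, 40), (4, r, 18), (4, r, 22), (4, r, 24), (4, r, 3), (4, r, 4), (4, r, 40)}
Filtering on A ≠ p leaves {(32, r, 18), (32, r, 22), (32, r, 24), (32, r, 3), (32, r, 4), (32, r, 40), (4, r, 18), (4, r, 22), (4, r, 24), (4, r, 3), (4, r, 4), (4, r, 40)}.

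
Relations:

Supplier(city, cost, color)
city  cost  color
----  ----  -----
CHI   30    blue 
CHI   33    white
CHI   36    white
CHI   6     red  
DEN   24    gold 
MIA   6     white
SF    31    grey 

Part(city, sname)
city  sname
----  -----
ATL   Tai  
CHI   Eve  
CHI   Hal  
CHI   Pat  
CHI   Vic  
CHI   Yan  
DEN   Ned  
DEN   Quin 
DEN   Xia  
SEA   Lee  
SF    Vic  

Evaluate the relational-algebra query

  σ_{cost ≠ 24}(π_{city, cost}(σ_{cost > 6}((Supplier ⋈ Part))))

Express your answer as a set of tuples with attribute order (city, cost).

Supplier ⋈ Part (natural join on city): {(CHI, 30, blue, Eve), (CHI, 30, blue, Hal), (CHI, 30, blue, Pat), (CHI, 30, blue, Vic), (CHI, 30, blue, Yan), (CHI, 33, white, Eve), (CHI, 33, white, Hal), (CHI, 33, white, Pat), (CHI, 33, white, Vic), (CHI, 33, white, Yan), (CHI, 36, white, Eve), (CHI, 36, white, Hal), (CHI, 36, white, Pat), (CHI, 36, white, Vic), (CHI, 36, white, Yan), (CHI, 6, red, Eve), (CHI, 6, red, Hal), (CHI, 6, red, Pat), (CHI, 6, red, Vic), (CHI, 6, red, Yan), (DEN, 24, gold, Ned), (DEN, 24, gold, Quin), (DEN, 24, gold, Xia), (SF, 31, grey, Vic)}
Filtering on cost > 6 leaves {(CHI, 30, blue, Eve), (CHI, 30, blue, Hal), (CHI, 30, blue, Pat), (CHI, 30, blue, Vic), (CHI, 30, blue, Yan), (CHI, 33, white, Eve), (CHI, 33, white, Hal), (CHI, 33, white, Pat), (CHI, 33, white, Vic), (CHI, 33, white, Yan), (CHI, 36, white, Eve), (CHI, 36, white, Hal), (CHI, 36, white, Pat), (CHI, 36, white, Vic), (CHI, 36, white, Yan), (DEN, 24, gold, Ned), (DEN, 24, gold, Quin), (DEN, 24, gold, Xia), (SF, 31, grey, Vic)}.
Projecting to city, cost (14 duplicate(s) eliminated): {(CHI, 30), (CHI, 33), (CHI, 36), (DEN, 24), (SF, 31)}
Filtering on cost ≠ 24 leaves {(CHI, 30), (CHI, 33), (CHI, 36), (SF, 31)}.

{(CHI, 30), (CHI, 33), (CHI, 36), (SF, 31)}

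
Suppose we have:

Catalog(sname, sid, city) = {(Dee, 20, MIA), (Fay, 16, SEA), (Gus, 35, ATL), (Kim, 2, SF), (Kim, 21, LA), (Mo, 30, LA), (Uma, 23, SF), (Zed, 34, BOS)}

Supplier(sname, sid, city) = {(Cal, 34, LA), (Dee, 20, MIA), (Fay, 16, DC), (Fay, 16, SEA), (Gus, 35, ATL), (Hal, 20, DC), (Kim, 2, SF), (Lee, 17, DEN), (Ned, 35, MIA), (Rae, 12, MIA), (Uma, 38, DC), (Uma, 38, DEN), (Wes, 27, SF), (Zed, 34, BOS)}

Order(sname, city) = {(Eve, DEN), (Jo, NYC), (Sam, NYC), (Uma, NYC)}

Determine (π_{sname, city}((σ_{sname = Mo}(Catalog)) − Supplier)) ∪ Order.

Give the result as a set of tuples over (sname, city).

{(Eve, DEN), (Jo, NYC), (Mo, LA), (Sam, NYC), (Uma, NYC)}

Filtering on sname = Mo leaves {(Mo, 30, LA)}.
Taking the difference: {(Mo, 30, LA)}
π[sname, city]: project onto (sname, city) → {(Mo, LA)}
Taking the union: {(Eve, DEN), (Jo, NYC), (Mo, LA), (Sam, NYC), (Uma, NYC)}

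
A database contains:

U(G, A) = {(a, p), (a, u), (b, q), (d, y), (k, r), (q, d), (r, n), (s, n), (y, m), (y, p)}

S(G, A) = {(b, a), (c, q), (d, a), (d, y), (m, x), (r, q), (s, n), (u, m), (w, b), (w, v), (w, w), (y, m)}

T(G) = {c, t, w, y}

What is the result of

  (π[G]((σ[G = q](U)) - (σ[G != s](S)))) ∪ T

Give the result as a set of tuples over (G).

{c, q, t, w, y}

Apply σ_{G = q}; surviving tuples: {(q, d)}
Apply σ_{G != s}; surviving tuples: {(b, a), (c, q), (d, a), (d, y), (m, x), (r, q), (u, m), (w, b), (w, v), (w, w), (y, m)}
Taking the difference: {(q, d)}
π_{G} gives {q}.
Taking the union: {c, q, t, w, y}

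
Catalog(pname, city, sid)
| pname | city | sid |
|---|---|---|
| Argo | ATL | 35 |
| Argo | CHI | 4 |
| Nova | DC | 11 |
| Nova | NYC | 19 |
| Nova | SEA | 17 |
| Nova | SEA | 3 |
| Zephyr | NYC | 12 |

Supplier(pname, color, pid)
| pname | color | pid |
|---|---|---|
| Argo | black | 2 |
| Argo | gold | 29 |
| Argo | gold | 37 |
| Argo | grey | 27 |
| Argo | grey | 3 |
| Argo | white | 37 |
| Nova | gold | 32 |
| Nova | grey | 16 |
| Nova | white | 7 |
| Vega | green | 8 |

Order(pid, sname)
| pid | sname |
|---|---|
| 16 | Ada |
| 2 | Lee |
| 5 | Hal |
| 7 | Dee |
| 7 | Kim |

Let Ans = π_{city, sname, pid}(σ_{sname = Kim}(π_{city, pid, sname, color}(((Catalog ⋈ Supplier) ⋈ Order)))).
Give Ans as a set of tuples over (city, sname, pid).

{(DC, Kim, 7), (NYC, Kim, 7), (SEA, Kim, 7)}

Catalog ⋈ Supplier (natural join on pname): {(Argo, ATL, 35, black, 2), (Argo, ATL, 35, gold, 29), (Argo, ATL, 35, gold, 37), (Argo, ATL, 35, grey, 27), (Argo, ATL, 35, grey, 3), (Argo, ATL, 35, white, 37), (Argo, CHI, 4, black, 2), (Argo, CHI, 4, gold, 29), (Argo, CHI, 4, gold, 37), (Argo, CHI, 4, grey, 27), (Argo, CHI, 4, grey, 3), (Argo, CHI, 4, white, 37), (Nova, DC, 11, gold, 32), (Nova, DC, 11, grey, 16), (Nova, DC, 11, white, 7), (Nova, NYC, 19, gold, 32), (Nova, NYC, 19, grey, 16), (Nova, NYC, 19, white, 7), (Nova, SEA, 17, gold, 32), (Nova, SEA, 17, grey, 16), (Nova, SEA, 17, white, 7), (Nova, SEA, 3, gold, 32), (Nova, SEA, 3, grey, 16), (Nova, SEA, 3, white, 7)}
(Catalog ⋈ Supplier) ⋈ Order (natural join on pid): {(Argo, ATL, 35, black, 2, Lee), (Argo, CHI, 4, black, 2, Lee), (Nova, DC, 11, grey, 16, Ada), (Nova, DC, 11, white, 7, Dee), (Nova, DC, 11, white, 7, Kim), (Nova, NYC, 19, grey, 16, Ada), (Nova, NYC, 19, white, 7, Dee), (Nova, NYC, 19, white, 7, Kim), (Nova, SEA, 17, grey, 16, Ada), (Nova, SEA, 17, white, 7, Dee), (Nova, SEA, 17, white, 7, Kim), (Nova, SEA, 3, grey, 16, Ada), (Nova, SEA, 3, white, 7, Dee), (Nova, SEA, 3, white, 7, Kim)}
π_{city, pid, sname, color} gives {(ATL, 2, Lee, black), (CHI, 2, Lee, black), (DC, 16, Ada, grey), (DC, 7, Dee, white), (DC, 7, Kim, white), (NYC, 16, Ada, grey), (NYC, 7, Dee, white), (NYC, 7, Kim, white), (SEA, 16, Ada, grey), (SEA, 7, Dee, white), (SEA, 7, Kim, white)} (3 duplicate(s) eliminated).
Filtering on sname = Kim leaves {(DC, 7, Kim, white), (NYC, 7, Kim, white), (SEA, 7, Kim, white)}.
π_{city, sname, pid} gives {(DC, Kim, 7), (NYC, Kim, 7), (SEA, Kim, 7)}.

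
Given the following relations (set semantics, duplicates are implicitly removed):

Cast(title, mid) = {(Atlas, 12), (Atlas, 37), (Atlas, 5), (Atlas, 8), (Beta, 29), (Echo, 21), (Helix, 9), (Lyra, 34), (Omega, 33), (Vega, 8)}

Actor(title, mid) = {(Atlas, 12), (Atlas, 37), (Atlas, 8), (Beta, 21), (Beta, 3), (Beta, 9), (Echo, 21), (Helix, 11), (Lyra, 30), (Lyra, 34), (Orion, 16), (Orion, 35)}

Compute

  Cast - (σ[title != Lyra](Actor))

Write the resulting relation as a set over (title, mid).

Selection title != Lyra: {(Atlas, 12), (Atlas, 37), (Atlas, 8), (Beta, 21), (Beta, 3), (Beta, 9), (Echo, 21), (Helix, 11), (Orion, 16), (Orion, 35)}
Taking the difference: {(Atlas, 5), (Beta, 29), (Helix, 9), (Lyra, 34), (Omega, 33), (Vega, 8)}

{(Atlas, 5), (Beta, 29), (Helix, 9), (Lyra, 34), (Omega, 33), (Vega, 8)}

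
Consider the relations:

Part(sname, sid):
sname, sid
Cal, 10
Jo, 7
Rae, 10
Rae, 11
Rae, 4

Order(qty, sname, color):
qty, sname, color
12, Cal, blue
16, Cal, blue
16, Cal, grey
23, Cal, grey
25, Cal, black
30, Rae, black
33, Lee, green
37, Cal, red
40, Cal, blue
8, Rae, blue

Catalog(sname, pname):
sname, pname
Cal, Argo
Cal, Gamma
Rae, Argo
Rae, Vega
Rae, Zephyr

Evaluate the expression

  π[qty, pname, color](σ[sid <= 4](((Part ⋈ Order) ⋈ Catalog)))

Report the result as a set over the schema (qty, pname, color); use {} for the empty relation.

{(30, Argo, black), (30, Vega, black), (30, Zephyr, black), (8, Argo, blue), (8, Vega, blue), (8, Zephyr, blue)}

Part ⋈ Order (natural join on sname): {(Cal, 10, 12, blue), (Cal, 10, 16, blue), (Cal, 10, 16, grey), (Cal, 10, 23, grey), (Cal, 10, 25, black), (Cal, 10, 37, red), (Cal, 10, 40, blue), (Rae, 10, 30, black), (Rae, 10, 8, blue), (Rae, 11, 30, black), (Rae, 11, 8, blue), (Rae, 4, 30, black), (Rae, 4, 8, blue)}
(Part ⋈ Order) ⋈ Catalog (natural join on sname): {(Cal, 10, 12, blue, Argo), (Cal, 10, 12, blue, Gamma), (Cal, 10, 16, blue, Argo), (Cal, 10, 16, blue, Gamma), (Cal, 10, 16, grey, Argo), (Cal, 10, 16, grey, Gamma), (Cal, 10, 23, grey, Argo), (Cal, 10, 23, grey, Gamma), (Cal, 10, 25, black, Argo), (Cal, 10, 25, black, Gamma), (Cal, 10, 37, red, Argo), (Cal, 10, 37, red, Gamma), (Cal, 10, 40, blue, Argo), (Cal, 10, 40, blue, Gamma), (Rae, 10, 30, black, Argo), (Rae, 10, 30, black, Vega), (Rae, 10, 30, black, Zephyr), (Rae, 10, 8, blue, Argo), (Rae, 10, 8, blue, Vega), (Rae, 10, 8, blue, Zephyr), (Rae, 11, 30, black, Argo), (Rae, 11, 30, black, Vega), (Rae, 11, 30, black, Zephyr), (Rae, 11, 8, blue, Argo), (Rae, 11, 8, blue, Vega), (Rae, 11, 8, blue, Zephyr), (Rae, 4, 30, black, Argo), (Rae, 4, 30, black, Vega), (Rae, 4, 30, black, Zephyr), (Rae, 4, 8, blue, Argo), (Rae, 4, 8, blue, Vega), (Rae, 4, 8, blue, Zephyr)}
Apply σ_{sid <= 4}; surviving tuples: {(Rae, 4, 30, black, Argo), (Rae, 4, 30, black, Vega), (Rae, 4, 30, black, Zephyr), (Rae, 4, 8, blue, Argo), (Rae, 4, 8, blue, Vega), (Rae, 4, 8, blue, Zephyr)}
π[qty, pname, color]: project onto (qty, pname, color) → {(30, Argo, black), (30, Vega, black), (30, Zephyr, black), (8, Argo, blue), (8, Vega, blue), (8, Zephyr, blue)}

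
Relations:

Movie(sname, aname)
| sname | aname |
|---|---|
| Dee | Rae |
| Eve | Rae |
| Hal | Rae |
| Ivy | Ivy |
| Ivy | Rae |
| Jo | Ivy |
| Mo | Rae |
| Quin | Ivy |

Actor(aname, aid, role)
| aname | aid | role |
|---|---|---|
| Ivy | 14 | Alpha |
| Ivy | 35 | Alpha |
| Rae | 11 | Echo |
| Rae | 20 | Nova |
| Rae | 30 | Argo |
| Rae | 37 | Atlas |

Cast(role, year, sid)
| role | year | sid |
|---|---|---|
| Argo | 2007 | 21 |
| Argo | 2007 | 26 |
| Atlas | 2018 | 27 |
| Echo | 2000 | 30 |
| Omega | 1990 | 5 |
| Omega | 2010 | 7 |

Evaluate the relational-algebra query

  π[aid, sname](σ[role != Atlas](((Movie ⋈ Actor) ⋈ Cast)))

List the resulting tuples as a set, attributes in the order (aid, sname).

Joining Movie and Actor on aname yields {(Dee, Rae, 11, Echo), (Dee, Rae, 20, Nova), (Dee, Rae, 30, Argo), (Dee, Rae, 37, Atlas), (Eve, Rae, 11, Echo), (Eve, Rae, 20, Nova), (Eve, Rae, 30, Argo), (Eve, Rae, 37, Atlas), (Hal, Rae, 11, Echo), (Hal, Rae, 20, Nova), (Hal, Rae, 30, Argo), (Hal, Rae, 37, Atlas), (Ivy, Ivy, 14, Alpha), (Ivy, Ivy, 35, Alpha), (Ivy, Rae, 11, Echo), (Ivy, Rae, 20, Nova), (Ivy, Rae, 30, Argo), (Ivy, Rae, 37, Atlas), (Jo, Ivy, 14, Alpha), (Jo, Ivy, 35, Alpha), (Mo, Rae, 11, Echo), (Mo, Rae, 20, Nova), (Mo, Rae, 30, Argo), (Mo, Rae, 37, Atlas), (Quin, Ivy, 14, Alpha), (Quin, Ivy, 35, Alpha)}.
Joining (Movie ⋈ Actor) and Cast on role yields {(Dee, Rae, 11, Echo, 2000, 30), (Dee, Rae, 30, Argo, 2007, 21), (Dee, Rae, 30, Argo, 2007, 26), (Dee, Rae, 37, Atlas, 2018, 27), (Eve, Rae, 11, Echo, 2000, 30), (Eve, Rae, 30, Argo, 2007, 21), (Eve, Rae, 30, Argo, 2007, 26), (Eve, Rae, 37, Atlas, 2018, 27), (Hal, Rae, 11, Echo, 2000, 30), (Hal, Rae, 30, Argo, 2007, 21), (Hal, Rae, 30, Argo, 2007, 26), (Hal, Rae, 37, Atlas, 2018, 27), (Ivy, Rae, 11, Echo, 2000, 30), (Ivy, Rae, 30, Argo, 2007, 21), (Ivy, Rae, 30, Argo, 2007, 26), (Ivy, Rae, 37, Atlas, 2018, 27), (Mo, Rae, 11, Echo, 2000, 30), (Mo, Rae, 30, Argo, 2007, 21), (Mo, Rae, 30, Argo, 2007, 26), (Mo, Rae, 37, Atlas, 2018, 27)}.
σ[role != Atlas]: keep tuples satisfying role != Atlas → {(Dee, Rae, 11, Echo, 2000, 30), (Dee, Rae, 30, Argo, 2007, 21), (Dee, Rae, 30, Argo, 2007, 26), (Eve, Rae, 11, Echo, 2000, 30), (Eve, Rae, 30, Argo, 2007, 21), (Eve, Rae, 30, Argo, 2007, 26), (Hal, Rae, 11, Echo, 2000, 30), (Hal, Rae, 30, Argo, 2007, 21), (Hal, Rae, 30, Argo, 2007, 26), (Ivy, Rae, 11, Echo, 2000, 30), (Ivy, Rae, 30, Argo, 2007, 21), (Ivy, Rae, 30, Argo, 2007, 26), (Mo, Rae, 11, Echo, 2000, 30), (Mo, Rae, 30, Argo, 2007, 21), (Mo, Rae, 30, Argo, 2007, 26)}
Projecting to aid, sname (5 duplicate(s) eliminated): {(11, Dee), (11, Eve), (11, Hal), (11, Ivy), (11, Mo), (30, Dee), (30, Eve), (30, Hal), (30, Ivy), (30, Mo)}

{(11, Dee), (11, Eve), (11, Hal), (11, Ivy), (11, Mo), (30, Dee), (30, Eve), (30, Hal), (30, Ivy), (30, Mo)}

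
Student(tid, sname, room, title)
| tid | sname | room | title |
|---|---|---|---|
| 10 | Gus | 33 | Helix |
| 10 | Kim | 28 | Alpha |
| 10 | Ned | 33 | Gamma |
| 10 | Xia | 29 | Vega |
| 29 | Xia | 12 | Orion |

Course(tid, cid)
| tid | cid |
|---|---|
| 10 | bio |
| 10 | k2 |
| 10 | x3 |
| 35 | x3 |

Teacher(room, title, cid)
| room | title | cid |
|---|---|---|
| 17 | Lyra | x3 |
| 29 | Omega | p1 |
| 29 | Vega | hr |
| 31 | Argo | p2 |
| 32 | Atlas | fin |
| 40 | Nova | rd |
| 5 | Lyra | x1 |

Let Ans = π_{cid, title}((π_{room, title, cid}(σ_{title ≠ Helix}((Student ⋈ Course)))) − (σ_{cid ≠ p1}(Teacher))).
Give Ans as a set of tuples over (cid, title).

{(bio, Alpha), (bio, Gamma), (bio, Vega), (k2, Alpha), (k2, Gamma), (k2, Vega), (x3, Alpha), (x3, Gamma), (x3, Vega)}

Joining Student and Course on tid yields {(10, Gus, 33, Helix, bio), (10, Gus, 33, Helix, k2), (10, Gus, 33, Helix, x3), (10, Kim, 28, Alpha, bio), (10, Kim, 28, Alpha, k2), (10, Kim, 28, Alpha, x3), (10, Ned, 33, Gamma, bio), (10, Ned, 33, Gamma, k2), (10, Ned, 33, Gamma, x3), (10, Xia, 29, Vega, bio), (10, Xia, 29, Vega, k2), (10, Xia, 29, Vega, x3)}.
σ[title ≠ Helix]: keep tuples satisfying title ≠ Helix → {(10, Kim, 28, Alpha, bio), (10, Kim, 28, Alpha, k2), (10, Kim, 28, Alpha, x3), (10, Ned, 33, Gamma, bio), (10, Ned, 33, Gamma, k2), (10, Ned, 33, Gamma, x3), (10, Xia, 29, Vega, bio), (10, Xia, 29, Vega, k2), (10, Xia, 29, Vega, x3)}
Keep only column(s) room, title, cid: {(28, Alpha, bio), (28, Alpha, k2), (28, Alpha, x3), (29, Vega, bio), (29, Vega, k2), (29, Vega, x3), (33, Gamma, bio), (33, Gamma, k2), (33, Gamma, x3)}
σ[cid ≠ p1]: keep tuples satisfying cid ≠ p1 → {(17, Lyra, x3), (29, Vega, hr), (31, Argo, p2), (32, Atlas, fin), (40, Nova, rd), (5, Lyra, x1)}
Taking the difference: {(28, Alpha, bio), (28, Alpha, k2), (28, Alpha, x3), (29, Vega, bio), (29, Vega, k2), (29, Vega, x3), (33, Gamma, bio), (33, Gamma, k2), (33, Gamma, x3)}
Keep only column(s) cid, title: {(bio, Alpha), (bio, Gamma), (bio, Vega), (k2, Alpha), (k2, Gamma), (k2, Vega), (x3, Alpha), (x3, Gamma), (x3, Vega)}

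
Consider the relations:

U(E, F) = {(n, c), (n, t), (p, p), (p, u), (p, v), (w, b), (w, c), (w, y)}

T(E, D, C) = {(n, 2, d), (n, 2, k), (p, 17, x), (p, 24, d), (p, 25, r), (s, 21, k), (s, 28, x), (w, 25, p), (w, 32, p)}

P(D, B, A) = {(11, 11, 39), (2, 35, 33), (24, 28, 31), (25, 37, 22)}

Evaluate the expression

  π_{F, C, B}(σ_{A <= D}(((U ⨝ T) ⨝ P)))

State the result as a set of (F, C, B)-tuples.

Joining U and T on E yields {(n, c, 2, d), (n, c, 2, k), (n, t, 2, d), (n, t, 2, k), (p, p, 17, x), (p, p, 24, d), (p, p, 25, r), (p, u, 17, x), (p, u, 24, d), (p, u, 25, r), (p, v, 17, x), (p, v, 24, d), (p, v, 25, r), (w, b, 25, p), (w, b, 32, p), (w, c, 25, p), (w, c, 32, p), (w, y, 25, p), (w, y, 32, p)}.
Joining (U ⨝ T) and P on D yields {(n, c, 2, d, 35, 33), (n, c, 2, k, 35, 33), (n, t, 2, d, 35, 33), (n, t, 2, k, 35, 33), (p, p, 24, d, 28, 31), (p, p, 25, r, 37, 22), (p, u, 24, d, 28, 31), (p, u, 25, r, 37, 22), (p, v, 24, d, 28, 31), (p, v, 25, r, 37, 22), (w, b, 25, p, 37, 22), (w, c, 25, p, 37, 22), (w, y, 25, p, 37, 22)}.
Filtering on A <= D leaves {(p, p, 25, r, 37, 22), (p, u, 25, r, 37, 22), (p, v, 25, r, 37, 22), (w, b, 25, p, 37, 22), (w, c, 25, p, 37, 22), (w, y, 25, p, 37, 22)}.
π_{F, C, B} gives {(b, p, 37), (c, p, 37), (p, r, 37), (u, r, 37), (v, r, 37), (y, p, 37)}.

{(b, p, 37), (c, p, 37), (p, r, 37), (u, r, 37), (v, r, 37), (y, p, 37)}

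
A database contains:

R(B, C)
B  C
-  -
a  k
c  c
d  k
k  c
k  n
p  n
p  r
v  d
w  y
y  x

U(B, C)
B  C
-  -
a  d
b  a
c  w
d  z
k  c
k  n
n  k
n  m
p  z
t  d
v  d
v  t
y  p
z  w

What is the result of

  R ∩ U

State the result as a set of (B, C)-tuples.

{(k, c), (k, n), (v, d)}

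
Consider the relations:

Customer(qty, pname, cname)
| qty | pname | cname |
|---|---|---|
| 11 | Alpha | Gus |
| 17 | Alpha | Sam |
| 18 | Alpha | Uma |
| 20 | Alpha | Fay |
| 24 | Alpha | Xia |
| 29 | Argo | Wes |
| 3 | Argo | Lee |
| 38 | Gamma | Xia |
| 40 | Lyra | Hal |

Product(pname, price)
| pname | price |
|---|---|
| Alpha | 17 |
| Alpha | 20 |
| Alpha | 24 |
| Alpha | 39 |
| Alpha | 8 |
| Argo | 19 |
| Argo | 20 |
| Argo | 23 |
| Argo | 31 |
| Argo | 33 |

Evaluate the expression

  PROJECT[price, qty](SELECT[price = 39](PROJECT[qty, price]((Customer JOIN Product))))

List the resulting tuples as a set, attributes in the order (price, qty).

Natural join on pname: {(11, Alpha, Gus, 17), (11, Alpha, Gus, 20), (11, Alpha, Gus, 24), (11, Alpha, Gus, 39), (11, Alpha, Gus, 8), (17, Alpha, Sam, 17), (17, Alpha, Sam, 20), (17, Alpha, Sam, 24), (17, Alpha, Sam, 39), (17, Alpha, Sam, 8), (18, Alpha, Uma, 17), (18, Alpha, Uma, 20), (18, Alpha, Uma, 24), (18, Alpha, Uma, 39), (18, Alpha, Uma, 8), (20, Alpha, Fay, 17), (20, Alpha, Fay, 20), (20, Alpha, Fay, 24), (20, Alpha, Fay, 39), (20, Alpha, Fay, 8), (24, Alpha, Xia, 17), (24, Alpha, Xia, 20), (24, Alpha, Xia, 24), (24, Alpha, Xia, 39), (24, Alpha, Xia, 8), (29, Argo, Wes, 19), (29, Argo, Wes, 20), (29, Argo, Wes, 23), (29, Argo, Wes, 31), (29, Argo, Wes, 33), (3, Argo, Lee, 19), (3, Argo, Lee, 20), (3, Argo, Lee, 23), (3, Argo, Lee, 31), (3, Argo, Lee, 33)}
π[qty, price]: project onto (qty, price) → {(11, 17), (11, 20), (11, 24), (11, 39), (11, 8), (17, 17), (17, 20), (17, 24), (17, 39), (17, 8), (18, 17), (18, 20), (18, 24), (18, 39), (18, 8), (20, 17), (20, 20), (20, 24), (20, 39), (20, 8), (24, 17), (24, 20), (24, 24), (24, 39), (24, 8), (29, 19), (29, 20), (29, 23), (29, 31), (29, 33), (3, 19), (3, 20), (3, 23), (3, 31), (3, 33)}
σ[price = 39]: keep tuples satisfying price = 39 → {(11, 39), (17, 39), (18, 39), (20, 39), (24, 39)}
π[price, qty]: project onto (price, qty) → {(39, 11), (39, 17), (39, 18), (39, 20), (39, 24)}

{(39, 11), (39, 17), (39, 18), (39, 20), (39, 24)}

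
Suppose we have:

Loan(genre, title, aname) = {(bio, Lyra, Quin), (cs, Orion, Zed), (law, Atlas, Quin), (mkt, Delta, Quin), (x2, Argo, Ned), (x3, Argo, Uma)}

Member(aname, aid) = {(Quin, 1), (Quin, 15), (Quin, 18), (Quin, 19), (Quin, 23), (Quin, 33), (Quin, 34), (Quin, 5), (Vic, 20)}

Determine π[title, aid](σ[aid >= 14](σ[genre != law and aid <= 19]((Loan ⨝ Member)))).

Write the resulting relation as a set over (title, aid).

{(Delta, 15), (Delta, 18), (Delta, 19), (Lyra, 15), (Lyra, 18), (Lyra, 19)}

Joining Loan and Member on aname yields {(bio, Lyra, Quin, 1), (bio, Lyra, Quin, 15), (bio, Lyra, Quin, 18), (bio, Lyra, Quin, 19), (bio, Lyra, Quin, 23), (bio, Lyra, Quin, 33), (bio, Lyra, Quin, 34), (bio, Lyra, Quin, 5), (law, Atlas, Quin, 1), (law, Atlas, Quin, 15), (law, Atlas, Quin, 18), (law, Atlas, Quin, 19), (law, Atlas, Quin, 23), (law, Atlas, Quin, 33), (law, Atlas, Quin, 34), (law, Atlas, Quin, 5), (mkt, Delta, Quin, 1), (mkt, Delta, Quin, 15), (mkt, Delta, Quin, 18), (mkt, Delta, Quin, 19), (mkt, Delta, Quin, 23), (mkt, Delta, Quin, 33), (mkt, Delta, Quin, 34), (mkt, Delta, Quin, 5)}.
Filtering on genre != law and aid <= 19 leaves {(bio, Lyra, Quin, 1), (bio, Lyra, Quin, 15), (bio, Lyra, Quin, 18), (bio, Lyra, Quin, 19), (bio, Lyra, Quin, 5), (mkt, Delta, Quin, 1), (mkt, Delta, Quin, 15), (mkt, Delta, Quin, 18), (mkt, Delta, Quin, 19), (mkt, Delta, Quin, 5)}.
Filtering on aid >= 14 leaves {(bio, Lyra, Quin, 15), (bio, Lyra, Quin, 18), (bio, Lyra, Quin, 19), (mkt, Delta, Quin, 15), (mkt, Delta, Quin, 18), (mkt, Delta, Quin, 19)}.
π[title, aid]: project onto (title, aid) → {(Delta, 15), (Delta, 18), (Delta, 19), (Lyra, 15), (Lyra, 18), (Lyra, 19)}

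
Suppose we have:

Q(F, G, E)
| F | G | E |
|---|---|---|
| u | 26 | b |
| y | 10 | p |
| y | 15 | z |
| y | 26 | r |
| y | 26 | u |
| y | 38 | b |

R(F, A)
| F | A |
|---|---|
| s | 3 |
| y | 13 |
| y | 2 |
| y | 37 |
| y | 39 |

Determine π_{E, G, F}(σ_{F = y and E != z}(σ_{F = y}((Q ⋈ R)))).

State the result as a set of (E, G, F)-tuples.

{(b, 38, y), (p, 10, y), (r, 26, y), (u, 26, y)}

Q ⋈ R (natural join on F): {(y, 10, p, 13), (y, 10, p, 2), (y, 10, p, 37), (y, 10, p, 39), (y, 15, z, 13), (y, 15, z, 2), (y, 15, z, 37), (y, 15, z, 39), (y, 26, r, 13), (y, 26, r, 2), (y, 26, r, 37), (y, 26, r, 39), (y, 26, u, 13), (y, 26, u, 2), (y, 26, u, 37), (y, 26, u, 39), (y, 38, b, 13), (y, 38, b, 2), (y, 38, b, 37), (y, 38, b, 39)}
Filtering on F = y leaves {(y, 10, p, 13), (y, 10, p, 2), (y, 10, p, 37), (y, 10, p, 39), (y, 15, z, 13), (y, 15, z, 2), (y, 15, z, 37), (y, 15, z, 39), (y, 26, r, 13), (y, 26, r, 2), (y, 26, r, 37), (y, 26, r, 39), (y, 26, u, 13), (y, 26, u, 2), (y, 26, u, 37), (y, 26, u, 39), (y, 38, b, 13), (y, 38, b, 2), (y, 38, b, 37), (y, 38, b, 39)}.
Filtering on F = y and E != z leaves {(y, 10, p, 13), (y, 10, p, 2), (y, 10, p, 37), (y, 10, p, 39), (y, 26, r, 13), (y, 26, r, 2), (y, 26, r, 37), (y, 26, r, 39), (y, 26, u, 13), (y, 26, u, 2), (y, 26, u, 37), (y, 26, u, 39), (y, 38, b, 13), (y, 38, b, 2), (y, 38, b, 37), (y, 38, b, 39)}.
Projecting to E, G, F (12 duplicate(s) eliminated): {(b, 38, y), (p, 10, y), (r, 26, y), (u, 26, y)}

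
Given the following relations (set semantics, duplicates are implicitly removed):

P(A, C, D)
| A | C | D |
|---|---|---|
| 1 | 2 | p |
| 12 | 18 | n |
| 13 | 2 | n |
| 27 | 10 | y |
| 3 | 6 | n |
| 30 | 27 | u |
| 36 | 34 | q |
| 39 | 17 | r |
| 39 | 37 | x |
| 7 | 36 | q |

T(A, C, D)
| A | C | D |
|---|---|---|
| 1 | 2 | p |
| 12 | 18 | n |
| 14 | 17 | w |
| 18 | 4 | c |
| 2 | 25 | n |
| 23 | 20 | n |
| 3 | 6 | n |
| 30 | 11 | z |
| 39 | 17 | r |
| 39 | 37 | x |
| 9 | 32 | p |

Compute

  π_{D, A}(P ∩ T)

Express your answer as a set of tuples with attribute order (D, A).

Taking the intersection: {(1, 2, p), (12, 18, n), (3, 6, n), (39, 17, r), (39, 37, x)}
π[D, A]: project onto (D, A) → {(n, 12), (n, 3), (p, 1), (r, 39), (x, 39)}

{(n, 12), (n, 3), (p, 1), (r, 39), (x, 39)}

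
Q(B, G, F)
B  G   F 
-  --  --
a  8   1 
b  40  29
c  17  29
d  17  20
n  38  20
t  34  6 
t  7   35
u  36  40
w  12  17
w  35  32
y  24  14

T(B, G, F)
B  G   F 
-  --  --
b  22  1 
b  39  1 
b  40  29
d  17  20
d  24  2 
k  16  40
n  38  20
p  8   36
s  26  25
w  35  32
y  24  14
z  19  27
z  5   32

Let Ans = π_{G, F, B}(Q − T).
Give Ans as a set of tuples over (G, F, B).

{(12, 17, w), (17, 29, c), (34, 6, t), (36, 40, u), (7, 35, t), (8, 1, a)}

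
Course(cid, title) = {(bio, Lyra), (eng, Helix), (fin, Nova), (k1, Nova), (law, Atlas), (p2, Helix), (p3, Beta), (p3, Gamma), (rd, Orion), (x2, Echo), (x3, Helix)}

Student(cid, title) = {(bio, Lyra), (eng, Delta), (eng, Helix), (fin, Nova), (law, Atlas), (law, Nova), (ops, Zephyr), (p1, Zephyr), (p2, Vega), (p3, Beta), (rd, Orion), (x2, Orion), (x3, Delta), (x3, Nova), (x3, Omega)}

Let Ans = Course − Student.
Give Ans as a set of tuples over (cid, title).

{(k1, Nova), (p2, Helix), (p3, Gamma), (x2, Echo), (x3, Helix)}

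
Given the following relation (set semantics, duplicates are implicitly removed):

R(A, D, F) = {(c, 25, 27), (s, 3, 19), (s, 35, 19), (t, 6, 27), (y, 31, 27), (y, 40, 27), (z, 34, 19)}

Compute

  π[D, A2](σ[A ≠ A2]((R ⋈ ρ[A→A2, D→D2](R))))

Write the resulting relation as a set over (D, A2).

{(25, t), (25, y), (3, z), (31, c), (31, t), (34, s), (35, z), (40, c), (40, t), (6, c), (6, y)}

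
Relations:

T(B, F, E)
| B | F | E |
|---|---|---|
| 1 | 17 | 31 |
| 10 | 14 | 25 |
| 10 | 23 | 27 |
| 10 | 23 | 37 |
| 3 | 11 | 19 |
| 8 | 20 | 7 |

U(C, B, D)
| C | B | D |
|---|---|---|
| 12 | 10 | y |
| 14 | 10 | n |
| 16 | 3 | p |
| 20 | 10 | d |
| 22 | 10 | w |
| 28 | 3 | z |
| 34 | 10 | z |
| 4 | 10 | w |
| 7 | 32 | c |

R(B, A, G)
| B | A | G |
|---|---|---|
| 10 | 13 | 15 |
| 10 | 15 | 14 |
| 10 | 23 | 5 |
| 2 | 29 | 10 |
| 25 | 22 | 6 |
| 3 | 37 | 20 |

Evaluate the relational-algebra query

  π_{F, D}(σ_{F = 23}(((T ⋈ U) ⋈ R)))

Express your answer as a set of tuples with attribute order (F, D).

{(23, d), (23, n), (23, w), (23, y), (23, z)}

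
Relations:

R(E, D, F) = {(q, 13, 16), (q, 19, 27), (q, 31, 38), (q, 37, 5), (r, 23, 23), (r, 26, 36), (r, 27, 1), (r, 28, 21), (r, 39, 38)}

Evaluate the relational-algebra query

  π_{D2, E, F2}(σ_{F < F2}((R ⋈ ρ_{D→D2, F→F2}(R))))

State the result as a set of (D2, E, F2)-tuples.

{(13, q, 16), (19, q, 27), (23, r, 23), (26, r, 36), (28, r, 21), (31, q, 38), (39, r, 38)}

ρ[D→D2, F→F2]: schema becomes (E, D2, F2); tuples unchanged.
R ⋈ ρ_{D→D2, F→F2}(R) (natural join on E): {(q, 13, 16, 13, 16), (q, 13, 16, 19, 27), (q, 13, 16, 31, 38), (q, 13, 16, 37, 5), (q, 19, 27, 13, 16), (q, 19, 27, 19, 27), (q, 19, 27, 31, 38), (q, 19, 27, 37, 5), (q, 31, 38, 13, 16), (q, 31, 38, 19, 27), (q, 31, 38, 31, 38), (q, 31, 38, 37, 5), (q, 37, 5, 13, 16), (q, 37, 5, 19, 27), (q, 37, 5, 31, 38), (q, 37, 5, 37, 5), (r, 23, 23, 23, 23), (r, 23, 23, 26, 36), (r, 23, 23, 27, 1), (r, 23, 23, 28, 21), (r, 23, 23, 39, 38), (r, 26, 36, 23, 23), (r, 26, 36, 26, 36), (r, 26, 36, 27, 1), (r, 26, 36, 28, 21), (r, 26, 36, 39, 38), (r, 27, 1, 23, 23), (r, 27, 1, 26, 36), (r, 27, 1, 27, 1), (r, 27, 1, 28, 21), (r, 27, 1, 39, 38), (r, 28, 21, 23, 23), (r, 28, 21, 26, 36), (r, 28, 21, 27, 1), (r, 28, 21, 28, 21), (r, 28, 21, 39, 38), (r, 39, 38, 23, 23), (r, 39, 38, 26, 36), (r, 39, 38, 27, 1), (r, 39, 38, 28, 21), (r, 39, 38, 39, 38)}
Filtering on F < F2 leaves {(q, 13, 16, 19, 27), (q, 13, 16, 31, 38), (q, 19, 27, 31, 38), (q, 37, 5, 13, 16), (q, 37, 5, 19, 27), (q, 37, 5, 31, 38), (r, 23, 23, 26, 36), (r, 23, 23, 39, 38), (r, 26, 36, 39, 38), (r, 27, 1, 23, 23), (r, 27, 1, 26, 36), (r, 27, 1, 28, 21), (r, 27, 1, 39, 38), (r, 28, 21, 23, 23), (r, 28, 21, 26, 36), (r, 28, 21, 39, 38)}.
Keep only column(s) D2, E, F2 (9 duplicate(s) eliminated): {(13, q, 16), (19, q, 27), (23, r, 23), (26, r, 36), (28, r, 21), (31, q, 38), (39, r, 38)}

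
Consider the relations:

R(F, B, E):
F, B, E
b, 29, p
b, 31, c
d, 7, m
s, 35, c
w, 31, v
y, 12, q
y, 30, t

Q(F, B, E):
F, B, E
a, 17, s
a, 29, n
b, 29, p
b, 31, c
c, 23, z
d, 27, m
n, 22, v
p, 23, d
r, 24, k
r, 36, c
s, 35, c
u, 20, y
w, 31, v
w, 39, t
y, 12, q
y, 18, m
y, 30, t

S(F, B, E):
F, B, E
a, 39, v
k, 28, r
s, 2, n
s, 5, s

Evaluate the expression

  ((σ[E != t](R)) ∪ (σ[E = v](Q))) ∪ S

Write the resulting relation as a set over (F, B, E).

{(a, 39, v), (b, 29, p), (b, 31, c), (d, 7, m), (k, 28, r), (n, 22, v), (s, 2, n), (s, 35, c), (s, 5, s), (w, 31, v), (y, 12, q)}

σ[E != t]: keep tuples satisfying E != t → {(b, 29, p), (b, 31, c), (d, 7, m), (s, 35, c), (w, 31, v), (y, 12, q)}
σ[E = v]: keep tuples satisfying E = v → {(n, 22, v), (w, 31, v)}
Union: {(b, 29, p), (b, 31, c), (d, 7, m), (s, 35, c), (w, 31, v), (y, 12, q)} with {(n, 22, v), (w, 31, v)} → {(b, 29, p), (b, 31, c), (d, 7, m), (n, 22, v), (s, 35, c), (w, 31, v), (y, 12, q)}
Union: {(b, 29, p), (b, 31, c), (d, 7, m), (n, 22, v), (s, 35, c), (w, 31, v), (y, 12, q)} with {(a, 39, v), (k, 28, r), (s, 2, n), (s, 5, s)} → {(a, 39, v), (b, 29, p), (b, 31, c), (d, 7, m), (k, 28, r), (n, 22, v), (s, 2, n), (s, 35, c), (s, 5, s), (w, 31, v), (y, 12, q)}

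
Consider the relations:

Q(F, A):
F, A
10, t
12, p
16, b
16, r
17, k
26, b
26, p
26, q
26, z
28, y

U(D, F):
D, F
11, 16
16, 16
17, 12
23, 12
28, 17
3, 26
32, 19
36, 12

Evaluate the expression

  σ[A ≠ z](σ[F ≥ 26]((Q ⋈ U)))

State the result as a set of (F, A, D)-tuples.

{(26, b, 3), (26, p, 3), (26, q, 3)}

Q ⋈ U (natural join on F): {(12, p, 17), (12, p, 23), (12, p, 36), (16, b, 11), (16, b, 16), (16, r, 11), (16, r, 16), (17, k, 28), (26, b, 3), (26, p, 3), (26, q, 3), (26, z, 3)}
Apply σ_{F ≥ 26}; surviving tuples: {(26, b, 3), (26, p, 3), (26, q, 3), (26, z, 3)}
Apply σ_{A ≠ z}; surviving tuples: {(26, b, 3), (26, p, 3), (26, q, 3)}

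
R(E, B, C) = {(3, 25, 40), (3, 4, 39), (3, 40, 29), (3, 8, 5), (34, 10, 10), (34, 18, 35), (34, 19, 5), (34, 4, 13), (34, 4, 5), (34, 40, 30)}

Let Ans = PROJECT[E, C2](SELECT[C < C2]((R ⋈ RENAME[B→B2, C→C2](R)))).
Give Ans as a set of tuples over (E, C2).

{(3, 29), (3, 39), (3, 40), (34, 10), (34, 13), (34, 30), (34, 35)}

ρ[B→B2, C→C2]: schema becomes (E, B2, C2); tuples unchanged.
Joining R and RENAME[B→B2, C→C2](R) on E yields {(3, 25, 40, 25, 40), (3, 25, 40, 4, 39), (3, 25, 40, 40, 29), (3, 25, 40, 8, 5), (3, 4, 39, 25, 40), (3, 4, 39, 4, 39), (3, 4, 39, 40, 29), (3, 4, 39, 8, 5), (3, 40, 29, 25, 40), (3, 40, 29, 4, 39), (3, 40, 29, 40, 29), (3, 40, 29, 8, 5), (3, 8, 5, 25, 40), (3, 8, 5, 4, 39), (3, 8, 5, 40, 29), (3, 8, 5, 8, 5), (34, 10, 10, 10, 10), (34, 10, 10, 18, 35), (34, 10, 10, 19, 5), (34, 10, 10, 4, 13), (34, 10, 10, 4, 5), (34, 10, 10, 40, 30), (34, 18, 35, 10, 10), (34, 18, 35, 18, 35), (34, 18, 35, 19, 5), (34, 18, 35, 4, 13), (34, 18, 35, 4, 5), (34, 18, 35, 40, 30), (34, 19, 5, 10, 10), (34, 19, 5, 18, 35), (34, 19, 5, 19, 5), (34, 19, 5, 4, 13), (34, 19, 5, 4, 5), (34, 19, 5, 40, 30), (34, 4, 13, 10, 10), (34, 4, 13, 18, 35), (34, 4, 13, 19, 5), (34, 4, 13, 4, 13), (34, 4, 13, 4, 5), (34, 4, 13, 40, 30), (34, 4, 5, 10, 10), (34, 4, 5, 18, 35), (34, 4, 5, 19, 5), (34, 4, 5, 4, 13), (34, 4, 5, 4, 5), (34, 4, 5, 40, 30), (34, 40, 30, 10, 10), (34, 40, 30, 18, 35), (34, 40, 30, 19, 5), (34, 40, 30, 4, 13), (34, 40, 30, 4, 5), (34, 40, 30, 40, 30)}.
Apply σ_{C < C2}; surviving tuples: {(3, 4, 39, 25, 40), (3, 40, 29, 25, 40), (3, 40, 29, 4, 39), (3, 8, 5, 25, 40), (3, 8, 5, 4, 39), (3, 8, 5, 40, 29), (34, 10, 10, 18, 35), (34, 10, 10, 4, 13), (34, 10, 10, 40, 30), (34, 19, 5, 10, 10), (34, 19, 5, 18, 35), (34, 19, 5, 4, 13), (34, 19, 5, 40, 30), (34, 4, 13, 18, 35), (34, 4, 13, 40, 30), (34, 4, 5, 10, 10), (34, 4, 5, 18, 35), (34, 4, 5, 4, 13), (34, 4, 5, 40, 30), (34, 40, 30, 18, 35)}
π[E, C2]: project onto (E, C2) (13 duplicate(s) eliminated) → {(3, 29), (3, 39), (3, 40), (34, 10), (34, 13), (34, 30), (34, 35)}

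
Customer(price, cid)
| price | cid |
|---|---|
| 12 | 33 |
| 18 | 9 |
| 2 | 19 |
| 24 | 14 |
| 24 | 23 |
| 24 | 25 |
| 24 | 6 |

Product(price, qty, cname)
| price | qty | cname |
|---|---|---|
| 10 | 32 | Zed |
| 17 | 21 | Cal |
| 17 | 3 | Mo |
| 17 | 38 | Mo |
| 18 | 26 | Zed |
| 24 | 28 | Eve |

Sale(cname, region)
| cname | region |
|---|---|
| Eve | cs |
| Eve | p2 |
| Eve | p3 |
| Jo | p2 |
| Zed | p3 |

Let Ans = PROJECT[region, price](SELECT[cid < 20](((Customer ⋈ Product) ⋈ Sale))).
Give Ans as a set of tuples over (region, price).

{(cs, 24), (p2, 24), (p3, 18), (p3, 24)}

Joining Customer and Product on price yields {(18, 9, 26, Zed), (24, 14, 28, Eve), (24, 23, 28, Eve), (24, 25, 28, Eve), (24, 6, 28, Eve)}.
Joining (Customer ⋈ Product) and Sale on cname yields {(18, 9, 26, Zed, p3), (24, 14, 28, Eve, cs), (24, 14, 28, Eve, p2), (24, 14, 28, Eve, p3), (24, 23, 28, Eve, cs), (24, 23, 28, Eve, p2), (24, 23, 28, Eve, p3), (24, 25, 28, Eve, cs), (24, 25, 28, Eve, p2), (24, 25, 28, Eve, p3), (24, 6, 28, Eve, cs), (24, 6, 28, Eve, p2), (24, 6, 28, Eve, p3)}.
Filtering on cid < 20 leaves {(18, 9, 26, Zed, p3), (24, 14, 28, Eve, cs), (24, 14, 28, Eve, p2), (24, 14, 28, Eve, p3), (24, 6, 28, Eve, cs), (24, 6, 28, Eve, p2), (24, 6, 28, Eve, p3)}.
π_{region, price} gives {(cs, 24), (p2, 24), (p3, 18), (p3, 24)} (3 duplicate(s) eliminated).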